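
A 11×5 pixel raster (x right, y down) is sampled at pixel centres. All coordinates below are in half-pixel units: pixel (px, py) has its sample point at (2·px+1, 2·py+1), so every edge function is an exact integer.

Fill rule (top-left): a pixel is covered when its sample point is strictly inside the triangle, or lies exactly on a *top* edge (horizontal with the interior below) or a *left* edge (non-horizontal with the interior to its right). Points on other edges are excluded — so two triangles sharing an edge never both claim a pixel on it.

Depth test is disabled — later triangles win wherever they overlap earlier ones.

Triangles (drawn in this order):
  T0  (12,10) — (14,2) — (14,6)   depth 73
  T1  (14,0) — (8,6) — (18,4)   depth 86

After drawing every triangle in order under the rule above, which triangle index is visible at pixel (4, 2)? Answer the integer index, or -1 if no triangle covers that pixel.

T0:
  2·area = 8
  edge (12, 10)→(14, 2): d=(2,-8) top-left  bias=+0
  edge (14, 2)→(14, 6): d=(0,4) right/bottom  bias=-1
  edge (14, 6)→(12, 10): d=(-2,4) right/bottom  bias=-1
    (6,3)@(13, 7): e=[2,4,2] → █
    (7,3)@(15, 7): e=[18,-4,-6] → ·
    (6,4)@(13, 9): e=[6,4,-2] → ·
  covered (1 px):
    · · · · · · · · · · ·
    · · · · · · · · · · ·
    · · · · · · · · · · ·
    · · · · · · █ · · · ·
    · · · · · · · · · · ·
T1:
  2·area = 48  (B↔C swapped to make it positive)
  edge (14, 0)→(18, 4): d=(4,4) right/bottom  bias=-1
  edge (18, 4)→(8, 6): d=(-10,2) right/bottom  bias=-1
  edge (8, 6)→(14, 0): d=(6,-6) top-left  bias=+0
    (6,0)@(13, 1): e=[8,40,0] → █  [on edge]
    (7,0)@(15, 1): e=[0,36,12] → ·  [on edge]
    (5,1)@(11, 3): e=[24,24,0] → █  [on edge]
    (7,1)@(15, 3): e=[8,16,24] → █
    (8,1)@(17, 3): e=[0,12,36] → ·  [on edge]
    (4,2)@(9, 5): e=[40,8,0] → █  [on edge]
    (6,2)@(13, 5): e=[24,0,24] → ·  [on edge]
    (7,2)@(15, 5): e=[16,-4,36] → ·
    (9,2)@(19, 5): e=[0,-12,60] → ·  [on edge]
    (1,3)@(3, 7): e=[72,0,-24] → ·  [on edge]
    (3,3)@(7, 7): e=[56,-8,0] → ·  [on edge]
    (4,3)@(9, 7): e=[48,-12,12] → ·
    (10,3)@(21, 7): e=[0,-36,84] → ·  [on edge]
    (2,4)@(5, 9): e=[72,-24,0] → ·  [on edge]
  covered (6 px):
    · · · · · · █ · · · ·
    · · · · · █ █ █ · · ·
    · · · · █ █ · · · · ·
    · · · · · · · · · · ·
    · · · · · · · · · · ·

Z-buffer (winner per pixel, '.' = empty):
  . . . . . . 1 . . . .
  . . . . . 1 1 1 . . .
  . . . . 1 1 . . . . .
  . . . . . . 0 . . . .
  . . . . . . . . . . .

Result: 1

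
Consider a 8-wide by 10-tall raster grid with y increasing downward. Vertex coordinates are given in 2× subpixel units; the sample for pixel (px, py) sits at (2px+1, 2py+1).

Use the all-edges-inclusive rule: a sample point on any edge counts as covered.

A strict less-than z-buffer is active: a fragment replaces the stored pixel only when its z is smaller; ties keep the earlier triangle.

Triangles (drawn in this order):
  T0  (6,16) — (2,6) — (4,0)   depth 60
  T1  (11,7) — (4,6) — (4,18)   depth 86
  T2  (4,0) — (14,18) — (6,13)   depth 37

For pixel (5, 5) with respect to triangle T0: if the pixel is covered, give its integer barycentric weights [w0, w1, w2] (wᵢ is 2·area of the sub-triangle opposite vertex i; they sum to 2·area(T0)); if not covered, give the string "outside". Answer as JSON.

T0:
  2·area = 44
  edge (6, 16)→(2, 6): d=(-4,-10) inclusive
  edge (2, 6)→(4, 0): d=(2,-6) inclusive
  edge (4, 0)→(6, 16): d=(2,16) inclusive
    (1,1)@(3, 3): e=[22,0,22] → #  [on edge]
    (2,1)@(5, 3): e=[42,12,-10] → ·
    (1,2)@(3, 5): e=[14,4,26] → #
    (2,2)@(5, 5): e=[34,16,-6] → ·
    (1,3)@(3, 7): e=[6,8,30] → #
    (2,3)@(5, 7): e=[26,20,-2] → ·
    (0,4)@(1, 9): e=[-22,0,66] → ·  [on edge]
    (1,4)@(3, 9): e=[-2,12,34] → ·
    (2,4)@(5, 9): e=[18,24,2] → #
    (3,4)@(7, 9): e=[38,36,-30] → ·
    (2,5)@(5, 11): e=[10,28,6] → #
    (3,5)@(7, 11): e=[30,40,-26] → ·
  covered (6 px):
    · · · · · · · ·
    · # · · · · · ·
    · # · · · · · ·
    · # · · · · · ·
    · · # · · · · ·
    · · # · · · · ·
    · · # · · · · ·
    · · · · · · · ·
    · · · · · · · ·
    · · · · · · · ·
T1:
  2·area = 84  (B↔C swapped to make it positive)
  edge (11, 7)→(4, 18): d=(-7,11) inclusive
  edge (4, 18)→(4, 6): d=(0,-12) inclusive
  edge (4, 6)→(11, 7): d=(7,1) inclusive
    (2,3)@(5, 7): e=[66,12,6] → #
    (3,3)@(7, 7): e=[44,36,4] → #
    (4,3)@(9, 7): e=[22,60,2] → #
    (5,3)@(11, 7): e=[0,84,0] → #  [on edge]
    (6,3)@(13, 7): e=[-22,108,-2] → ·
    (2,4)@(5, 9): e=[52,12,20] → #
    (5,4)@(11, 9): e=[-14,84,14] → ·
    (2,5)@(5, 11): e=[38,12,34] → #
    (4,5)@(9, 11): e=[-6,60,30] → ·
    (2,6)@(5, 13): e=[24,12,48] → #
    (4,6)@(9, 13): e=[-20,60,44] → ·
    (2,7)@(5, 15): e=[10,12,62] → #
  covered (12 px):
    · · · · · · · ·
    · · · · · · · ·
    · · · · · · · ·
    · · # # # # · ·
    · · # # # · · ·
    · · # # · · · ·
    · · # # · · · ·
    · · # · · · · ·
    · · · · · · · ·
    · · · · · · · ·
T2:
  2·area = 94
  edge (4, 0)→(14, 18): d=(10,18) inclusive
  edge (14, 18)→(6, 13): d=(-8,-5) inclusive
  edge (6, 13)→(4, 0): d=(-2,-13) inclusive
    (2,1)@(5, 3): e=[12,75,7] → #
    (3,1)@(7, 3): e=[-24,85,33] → ·
    (2,2)@(5, 5): e=[32,59,3] → #
    (3,2)@(7, 5): e=[-4,69,29] → ·
    (2,3)@(5, 7): e=[52,43,-1] → ·
    (3,3)@(7, 7): e=[16,53,25] → #
    (4,3)@(9, 7): e=[-20,63,51] → ·
    (3,4)@(7, 9): e=[36,37,21] → #
    (4,4)@(9, 9): e=[0,47,47] → #  [on edge]
    (5,4)@(11, 9): e=[-36,57,73] → ·
    (3,5)@(7, 11): e=[56,21,17] → #
    (5,5)@(11, 11): e=[-16,41,69] → ·
  covered (12 px):
    · · · · · · · ·
    · · # · · · · ·
    · · # · · · · ·
    · · · # · · · ·
    · · · # # · · ·
    · · · # # · · ·
    · · · # # # · ·
    · · · · · # · ·
    · · · · · · # ·
    · · · · · · · ·

Final: "outside"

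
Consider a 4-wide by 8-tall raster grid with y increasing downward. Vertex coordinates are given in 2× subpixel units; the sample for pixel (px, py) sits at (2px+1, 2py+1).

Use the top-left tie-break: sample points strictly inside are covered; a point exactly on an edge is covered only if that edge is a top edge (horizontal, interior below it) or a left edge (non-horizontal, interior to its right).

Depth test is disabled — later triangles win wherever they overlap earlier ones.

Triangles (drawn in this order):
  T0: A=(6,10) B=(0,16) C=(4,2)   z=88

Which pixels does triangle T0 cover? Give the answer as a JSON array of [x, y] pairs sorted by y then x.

T0:
  2·area = 60
  edge (6, 10)→(0, 16): d=(-6,6) right/bottom  bias=-1
  edge (0, 16)→(4, 2): d=(4,-14) top-left  bias=+0
  edge (4, 2)→(6, 10): d=(2,8) right/bottom  bias=-1
    (1,3)@(3, 7): e=[36,6,18] → X
    (2,3)@(5, 7): e=[24,34,2] → X
    (3,3)@(7, 7): e=[12,62,-14] → .
    (1,4)@(3, 9): e=[24,14,22] → X
    (3,4)@(7, 9): e=[0,70,-10] → .  [on edge]
    (1,5)@(3, 11): e=[12,22,26] → X
    (2,5)@(5, 11): e=[0,50,10] → .  [on edge]
    (0,6)@(1, 13): e=[12,2,46] → X
    (1,6)@(3, 13): e=[0,30,30] → .  [on edge]
    (0,7)@(1, 15): e=[0,10,50] → .  [on edge]
  covered (6 px):
    . . . .
    . . . .
    . . . .
    . X X .
    . X X .
    . X . .
    X . . .
    . . . .

Answer: [[1,3],[2,3],[1,4],[2,4],[1,5],[0,6]]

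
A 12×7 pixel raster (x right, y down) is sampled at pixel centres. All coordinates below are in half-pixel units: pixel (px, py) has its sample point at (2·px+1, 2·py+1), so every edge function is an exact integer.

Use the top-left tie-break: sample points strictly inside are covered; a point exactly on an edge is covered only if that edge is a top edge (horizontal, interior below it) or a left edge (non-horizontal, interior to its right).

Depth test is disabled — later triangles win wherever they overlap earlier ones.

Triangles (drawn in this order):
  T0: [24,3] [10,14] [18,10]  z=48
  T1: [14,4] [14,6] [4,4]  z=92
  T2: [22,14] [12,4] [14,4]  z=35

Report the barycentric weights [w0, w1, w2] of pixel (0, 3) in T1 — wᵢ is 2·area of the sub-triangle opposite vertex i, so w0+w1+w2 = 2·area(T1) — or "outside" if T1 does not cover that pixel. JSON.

T0:
  2·area = 32  (B↔C swapped to make it positive)
  edge (24, 3)→(18, 10): d=(-6,7) right/bottom  bias=-1
  edge (18, 10)→(10, 14): d=(-8,4) right/bottom  bias=-1
  edge (10, 14)→(24, 3): d=(14,-11) top-left  bias=+0
    (9,3)@(19, 7): e=[11,20,1] → #
    (10,3)@(21, 7): e=[-3,12,23] → ·
    (8,4)@(17, 9): e=[13,12,7] → #
    (9,4)@(19, 9): e=[-1,4,29] → ·
    (7,5)@(15, 11): e=[15,4,13] → #
    (8,5)@(17, 11): e=[1,-4,35] → ·
    (7,6)@(15, 13): e=[3,-12,41] → ·
  covered (3 px):
    · · · · · · · · · · · ·
    · · · · · · · · · · · ·
    · · · · · · · · · · · ·
    · · · · · · · · · # · ·
    · · · · · · · · # · · ·
    · · · · · · · # · · · ·
    · · · · · · · · · · · ·
T1:
  2·area = 20
  edge (14, 4)→(14, 6): d=(0,2) right/bottom  bias=-1
  edge (14, 6)→(4, 4): d=(-10,-2) top-left  bias=+0
  edge (4, 4)→(14, 4): d=(10,0) top-left  bias=+0
    (4,2)@(9, 5): e=[10,0,10] → #  [on edge]
    (5,2)@(11, 5): e=[6,4,10] → #
    (6,2)@(13, 5): e=[2,8,10] → #
    (7,2)@(15, 5): e=[-2,12,10] → ·
    (4,3)@(9, 7): e=[10,-20,30] → ·
    (5,3)@(11, 7): e=[6,-16,30] → ·
    (6,3)@(13, 7): e=[2,-12,30] → ·
    (9,3)@(19, 7): e=[-10,0,30] → ·  [on edge]
  covered (3 px):
    · · · · · · · · · · · ·
    · · · · · · · · · · · ·
    · · · · # # # · · · · ·
    · · · · · · · · · · · ·
    · · · · · · · · · · · ·
    · · · · · · · · · · · ·
    · · · · · · · · · · · ·
T2:
  2·area = 20
  edge (22, 14)→(12, 4): d=(-10,-10) top-left  bias=+0
  edge (12, 4)→(14, 4): d=(2,0) top-left  bias=+0
  edge (14, 4)→(22, 14): d=(8,10) right/bottom  bias=-1
    (4,0)@(9, 1): e=[0,-6,26] → ·  [on edge]
    (5,1)@(11, 3): e=[0,-2,22] → ·  [on edge]
    (6,2)@(13, 5): e=[0,2,18] → #  [on edge]
    (7,2)@(15, 5): e=[20,2,-2] → ·
    (6,3)@(13, 7): e=[-20,6,34] → ·
    (7,3)@(15, 7): e=[0,6,14] → #  [on edge]
    (8,3)@(17, 7): e=[20,6,-6] → ·
    (7,4)@(15, 9): e=[-20,10,30] → ·
    (8,4)@(17, 9): e=[0,10,10] → #  [on edge]
    (9,4)@(19, 9): e=[20,10,-10] → ·
    (8,5)@(17, 11): e=[-20,14,26] → ·
    (9,5)@(19, 11): e=[0,14,6] → #  [on edge]
    (10,6)@(21, 13): e=[0,18,2] → #  [on edge]
  covered (5 px):
    · · · · · · · · · · · ·
    · · · · · · · · · · · ·
    · · · · · · # · · · · ·
    · · · · · · · # · · · ·
    · · · · · · · · # · · ·
    · · · · · · · · · # · ·
    · · · · · · · · · · # ·

Answer: "outside"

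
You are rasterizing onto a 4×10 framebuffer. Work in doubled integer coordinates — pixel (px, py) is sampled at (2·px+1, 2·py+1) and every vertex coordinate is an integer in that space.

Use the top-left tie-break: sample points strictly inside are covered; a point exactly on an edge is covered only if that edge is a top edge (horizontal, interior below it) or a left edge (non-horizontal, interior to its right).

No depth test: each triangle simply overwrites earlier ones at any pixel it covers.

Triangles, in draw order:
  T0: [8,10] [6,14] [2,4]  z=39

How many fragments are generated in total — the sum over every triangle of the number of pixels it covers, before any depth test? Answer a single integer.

T0:
  2·area = 36
  edge (8, 10)→(6, 14): d=(-2,4) right/bottom  bias=-1
  edge (6, 14)→(2, 4): d=(-4,-10) top-left  bias=+0
  edge (2, 4)→(8, 10): d=(6,6) right/bottom  bias=-1
    (0,1)@(1, 3): e=[42,-6,0] → ·  [on edge]
    (1,2)@(3, 5): e=[30,6,0] → ·  [on edge]
    (2,3)@(5, 7): e=[18,18,0] → ·  [on edge]
    (2,4)@(5, 9): e=[14,10,12] → #
    (3,4)@(7, 9): e=[6,30,0] → ·  [on edge]
    (2,5)@(5, 11): e=[10,2,24] → #
    (3,5)@(7, 11): e=[2,22,12] → #
    (2,6)@(5, 13): e=[6,-6,36] → ·
    (3,6)@(7, 13): e=[-2,14,24] → ·
  covered (3 px):
    · · · ·
    · · · ·
    · · · ·
    · · · ·
    · · # ·
    · · # #
    · · · ·
    · · · ·
    · · · ·
    · · · ·

Result: 3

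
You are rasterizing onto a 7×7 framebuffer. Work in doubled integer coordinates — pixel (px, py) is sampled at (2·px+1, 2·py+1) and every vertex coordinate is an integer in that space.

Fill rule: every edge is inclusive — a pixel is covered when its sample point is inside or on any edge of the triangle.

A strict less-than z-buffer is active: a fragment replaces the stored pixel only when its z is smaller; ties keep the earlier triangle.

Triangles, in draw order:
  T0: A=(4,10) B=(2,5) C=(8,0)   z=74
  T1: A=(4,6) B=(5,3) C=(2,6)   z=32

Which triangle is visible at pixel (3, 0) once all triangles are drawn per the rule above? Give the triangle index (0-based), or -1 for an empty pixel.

T0:
  2·area = 40
  edge (4, 10)→(2, 5): d=(-2,-5) inclusive
  edge (2, 5)→(8, 0): d=(6,-5) inclusive
  edge (8, 0)→(4, 10): d=(-4,10) inclusive
    (3,0)@(7, 1): e=[33,1,6] → #
    (4,0)@(9, 1): e=[43,11,-14] → ·
    (2,1)@(5, 3): e=[19,3,18] → #
    (3,1)@(7, 3): e=[29,13,-2] → ·
    (1,2)@(3, 5): e=[5,5,30] → #
    (3,2)@(7, 5): e=[25,25,-10] → ·
    (1,3)@(3, 7): e=[1,17,22] → #
    (3,3)@(7, 7): e=[21,37,-18] → ·
    (1,4)@(3, 9): e=[-3,29,14] → ·
    (2,4)@(5, 9): e=[7,39,-6] → ·
  covered (6 px):
    · · · # · · ·
    · · # · · · ·
    · # # · · · ·
    · # # · · · ·
    · · · · · · ·
    · · · · · · ·
    · · · · · · ·
T1:
  2·area = 6  (B↔C swapped to make it positive)
  edge (4, 6)→(2, 6): d=(-2,0) inclusive
  edge (2, 6)→(5, 3): d=(3,-3) inclusive
  edge (5, 3)→(4, 6): d=(-1,3) inclusive
    (3,0)@(7, 1): e=[10,0,-4] → ·  [on edge]
    (2,1)@(5, 3): e=[6,0,0] → #  [on edge]
    (3,1)@(7, 3): e=[6,6,-6] → ·
    (1,2)@(3, 5): e=[2,0,4] → #  [on edge]
    (2,2)@(5, 5): e=[2,6,-2] → ·
    (0,3)@(1, 7): e=[-2,0,8] → ·  [on edge]
    (1,3)@(3, 7): e=[-2,6,2] → ·
    (1,4)@(3, 9): e=[-6,12,0] → ·  [on edge]
  covered (2 px):
    · · · · · · ·
    · · # · · · ·
    · # · · · · ·
    · · · · · · ·
    · · · · · · ·
    · · · · · · ·
    · · · · · · ·

Z-buffer (winner per pixel, '.' = empty):
  . . . 0 . . .
  . . 1 . . . .
  . 1 0 . . . .
  . 0 0 . . . .
  . . . . . . .
  . . . . . . .
  . . . . . . .

Result: 0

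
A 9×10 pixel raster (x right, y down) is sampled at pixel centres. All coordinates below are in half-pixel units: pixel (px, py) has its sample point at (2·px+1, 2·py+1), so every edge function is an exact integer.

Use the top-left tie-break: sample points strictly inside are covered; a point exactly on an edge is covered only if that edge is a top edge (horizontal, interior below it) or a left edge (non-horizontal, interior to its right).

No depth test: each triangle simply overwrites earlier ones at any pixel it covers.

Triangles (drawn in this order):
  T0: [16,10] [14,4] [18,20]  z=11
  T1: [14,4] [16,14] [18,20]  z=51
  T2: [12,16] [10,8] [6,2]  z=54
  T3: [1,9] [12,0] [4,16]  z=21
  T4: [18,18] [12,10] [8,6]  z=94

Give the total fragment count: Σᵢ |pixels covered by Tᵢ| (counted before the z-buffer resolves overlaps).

T0:
  2·area = 8  (B↔C swapped to make it positive)
  edge (16, 10)→(18, 20): d=(2,10) right/bottom  bias=-1
  edge (18, 20)→(14, 4): d=(-4,-16) top-left  bias=+0
  edge (14, 4)→(16, 10): d=(2,6) right/bottom  bias=-1
    (6,0)@(13, 1): e=[12,-4,0] → ·  [on edge]
    (7,2)@(15, 5): e=[0,12,-4] → ·  [on edge]
    (7,3)@(15, 7): e=[4,4,0] → ·  [on edge]
    (8,6)@(17, 13): e=[-4,12,0] → ·  [on edge]
    (8,7)@(17, 15): e=[0,4,4] → ·  [on edge]
  covered (0 px):
    · · · · · · · · ·
    · · · · · · · · ·
    · · · · · · · · ·
    · · · · · · · · ·
    · · · · · · · · ·
    · · · · · · · · ·
    · · · · · · · · ·
    · · · · · · · · ·
    · · · · · · · · ·
    · · · · · · · · ·
T1:
  2·area = 8  (B↔C swapped to make it positive)
  edge (14, 4)→(18, 20): d=(4,16) right/bottom  bias=-1
  edge (18, 20)→(16, 14): d=(-2,-6) top-left  bias=+0
  edge (16, 14)→(14, 4): d=(-2,-10) top-left  bias=+0
    (6,2)@(13, 5): e=[20,0,-12] → ·  [on edge]
    (7,4)@(15, 9): e=[4,4,0] → #  [on edge]
    (8,4)@(17, 9): e=[-28,16,20] → ·
    (7,5)@(15, 11): e=[12,0,-4] → ·  [on edge]
    (8,8)@(17, 17): e=[4,0,4] → #  [on edge]
    (8,9)@(17, 19): e=[12,-4,0] → ·  [on edge]
  covered (2 px):
    · · · · · · · · ·
    · · · · · · · · ·
    · · · · · · · · ·
    · · · · · · · · ·
    · · · · · · · # ·
    · · · · · · · · ·
    · · · · · · · · ·
    · · · · · · · · ·
    · · · · · · · · #
    · · · · · · · · ·
T2:
  2·area = 20  (B↔C swapped to make it positive)
  edge (12, 16)→(6, 2): d=(-6,-14) top-left  bias=+0
  edge (6, 2)→(10, 8): d=(4,6) right/bottom  bias=-1
  edge (10, 8)→(12, 16): d=(2,8) right/bottom  bias=-1
    (4,3)@(9, 7): e=[12,2,6] → #
    (5,3)@(11, 7): e=[40,-10,-10] → ·
    (4,4)@(9, 9): e=[0,10,10] → #  [on edge]
    (5,4)@(11, 9): e=[28,-2,-6] → ·
    (4,5)@(9, 11): e=[-12,18,14] → ·
    (5,6)@(11, 13): e=[4,14,2] → #
    (6,6)@(13, 13): e=[32,2,-14] → ·
    (5,7)@(11, 15): e=[-8,22,6] → ·
  covered (3 px):
    · · · · · · · · ·
    · · · · · · · · ·
    · · · · · · · · ·
    · · · · # · · · ·
    · · · · # · · · ·
    · · · · · · · · ·
    · · · · · # · · ·
    · · · · · · · · ·
    · · · · · · · · ·
    · · · · · · · · ·
T3:
  2·area = 104
  edge (1, 9)→(12, 0): d=(11,-9) top-left  bias=+0
  edge (12, 0)→(4, 16): d=(-8,16) right/bottom  bias=-1
  edge (4, 16)→(1, 9): d=(-3,-7) top-left  bias=+0
    (5,0)@(11, 1): e=[2,8,94] → #
    (6,0)@(13, 1): e=[20,-24,108] → ·
    (4,1)@(9, 3): e=[6,24,74] → #
    (5,1)@(11, 3): e=[24,-8,88] → ·
    (3,2)@(7, 5): e=[10,40,54] → #
    (5,2)@(11, 5): e=[46,-24,82] → ·
    (2,3)@(5, 7): e=[14,56,34] → #
    (4,3)@(9, 7): e=[50,-8,62] → ·
    (0,4)@(1, 9): e=[0,104,0] → #  [on edge]
    (1,4)@(3, 9): e=[18,72,14] → #
    (4,4)@(9, 9): e=[72,-24,56] → ·
    (0,5)@(1, 11): e=[22,88,-6] → ·
  covered (14 px):
    · · · · · # · · ·
    · · · · # · · · ·
    · · · # # · · · ·
    · · # # · · · · ·
    # # # # · · · · ·
    · # # · · · · · ·
    · # # · · · · · ·
    · · · · · · · · ·
    · · · · · · · · ·
    · · · · · · · · ·
T4:
  2·area = 8  (B↔C swapped to make it positive)
  edge (18, 18)→(8, 6): d=(-10,-12) top-left  bias=+0
  edge (8, 6)→(12, 10): d=(4,4) right/bottom  bias=-1
  edge (12, 10)→(18, 18): d=(6,8) right/bottom  bias=-1
    (1,0)@(3, 1): e=[-10,0,18] → ·  [on edge]
    (2,1)@(5, 3): e=[-6,0,14] → ·  [on edge]
    (3,2)@(7, 5): e=[-2,0,10] → ·  [on edge]
    (4,3)@(9, 7): e=[2,0,6] → ·  [on edge]
    (5,4)@(11, 9): e=[6,0,2] → ·  [on edge]
    (6,5)@(13, 11): e=[10,0,-2] → ·  [on edge]
    (7,6)@(15, 13): e=[14,0,-6] → ·  [on edge]
    (8,7)@(17, 15): e=[18,0,-10] → ·  [on edge]
  covered (0 px):
    · · · · · · · · ·
    · · · · · · · · ·
    · · · · · · · · ·
    · · · · · · · · ·
    · · · · · · · · ·
    · · · · · · · · ·
    · · · · · · · · ·
    · · · · · · · · ·
    · · · · · · · · ·
    · · · · · · · · ·

Final: 19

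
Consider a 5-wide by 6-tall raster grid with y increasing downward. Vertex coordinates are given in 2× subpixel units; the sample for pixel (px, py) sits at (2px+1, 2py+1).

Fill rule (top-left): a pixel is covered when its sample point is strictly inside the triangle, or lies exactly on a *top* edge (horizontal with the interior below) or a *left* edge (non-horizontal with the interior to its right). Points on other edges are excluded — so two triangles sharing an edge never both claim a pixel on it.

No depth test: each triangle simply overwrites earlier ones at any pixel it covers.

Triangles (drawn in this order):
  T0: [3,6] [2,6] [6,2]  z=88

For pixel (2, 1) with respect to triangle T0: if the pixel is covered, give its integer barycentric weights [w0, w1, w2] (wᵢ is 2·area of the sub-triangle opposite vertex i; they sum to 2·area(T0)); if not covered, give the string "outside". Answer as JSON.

T0:
  2·area = 4
  edge (3, 6)→(2, 6): d=(-1,0) right/bottom  bias=-1
  edge (2, 6)→(6, 2): d=(4,-4) top-left  bias=+0
  edge (6, 2)→(3, 6): d=(-3,4) right/bottom  bias=-1
    (3,0)@(7, 1): e=[5,0,-1] → .  [on edge]
    (2,1)@(5, 3): e=[3,0,1] → X  [on edge]
    (3,1)@(7, 3): e=[3,8,-7] → .
    (1,2)@(3, 5): e=[1,0,3] → X  [on edge]
    (2,2)@(5, 5): e=[1,8,-5] → .
    (0,3)@(1, 7): e=[-1,0,5] → .  [on edge]
    (1,3)@(3, 7): e=[-1,8,-3] → .
  covered (2 px):
    . . . . .
    . . X . .
    . X . . .
    . . . . .
    . . . . .
    . . . . .

Final: [0,1,3]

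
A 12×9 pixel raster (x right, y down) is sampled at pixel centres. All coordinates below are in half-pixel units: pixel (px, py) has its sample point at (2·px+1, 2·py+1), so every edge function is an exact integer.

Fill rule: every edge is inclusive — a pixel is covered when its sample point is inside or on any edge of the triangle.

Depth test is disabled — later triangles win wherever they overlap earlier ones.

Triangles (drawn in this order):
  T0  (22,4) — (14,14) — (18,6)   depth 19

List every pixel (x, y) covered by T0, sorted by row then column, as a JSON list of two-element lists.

T0:
  2·area = 24
  edge (22, 4)→(14, 14): d=(-8,10) inclusive
  edge (14, 14)→(18, 6): d=(4,-8) inclusive
  edge (18, 6)→(22, 4): d=(4,-2) inclusive
    (10,2)@(21, 5): e=[2,20,2] → #
    (11,2)@(23, 5): e=[-18,36,6] → ·
    (9,3)@(19, 7): e=[6,12,6] → #
    (10,3)@(21, 7): e=[-14,28,10] → ·
    (8,4)@(17, 9): e=[10,4,10] → #
    (9,4)@(19, 9): e=[-10,20,14] → ·
    (8,5)@(17, 11): e=[-6,12,18] → ·
  covered (3 px):
    · · · · · · · · · · · ·
    · · · · · · · · · · · ·
    · · · · · · · · · · # ·
    · · · · · · · · · # · ·
    · · · · · · · · # · · ·
    · · · · · · · · · · · ·
    · · · · · · · · · · · ·
    · · · · · · · · · · · ·
    · · · · · · · · · · · ·

Result: [[10,2],[9,3],[8,4]]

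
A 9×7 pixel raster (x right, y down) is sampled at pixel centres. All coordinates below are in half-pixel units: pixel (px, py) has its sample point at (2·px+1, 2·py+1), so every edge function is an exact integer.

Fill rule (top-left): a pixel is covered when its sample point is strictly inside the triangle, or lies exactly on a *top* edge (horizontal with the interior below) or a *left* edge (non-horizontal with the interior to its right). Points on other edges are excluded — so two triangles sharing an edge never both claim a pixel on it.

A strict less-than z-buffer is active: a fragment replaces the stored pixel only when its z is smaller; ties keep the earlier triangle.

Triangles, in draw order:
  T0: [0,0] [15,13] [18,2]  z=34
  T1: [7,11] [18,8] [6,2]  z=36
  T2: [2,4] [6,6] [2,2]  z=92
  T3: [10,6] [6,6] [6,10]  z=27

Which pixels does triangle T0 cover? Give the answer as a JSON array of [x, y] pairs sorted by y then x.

T0:
  2·area = 204  (B↔C swapped to make it positive)
  edge (0, 0)→(18, 2): d=(18,2) right/bottom  bias=-1
  edge (18, 2)→(15, 13): d=(-3,11) right/bottom  bias=-1
  edge (15, 13)→(0, 0): d=(-15,-13) top-left  bias=+0
    (1,0)@(3, 1): e=[12,168,24] → █
    (2,0)@(5, 1): e=[8,146,50] → █
    (3,0)@(7, 1): e=[4,124,76] → █
    (4,0)@(9, 1): e=[0,102,102] → ·  [on edge]
    (1,1)@(3, 3): e=[48,162,-6] → ·
    (2,1)@(5, 3): e=[44,140,20] → █
    (4,1)@(9, 3): e=[36,96,72] → █
    (5,1)@(11, 3): e=[32,74,98] → █
    (6,1)@(13, 3): e=[28,52,124] → █
    (7,1)@(15, 3): e=[24,30,150] → █
    (8,1)@(17, 3): e=[20,8,176] → █
    (2,2)@(5, 5): e=[80,134,-10] → ·
    (7,6)@(15, 13): e=[204,0,0] → ·  [on edge]
  covered (25 px):
    · █ █ █ · · · · ·
    · · █ █ █ █ █ █ █
    · · · █ █ █ █ █ █
    · · · · █ █ █ █ ·
    · · · · · █ █ █ ·
    · · · · · · █ █ ·
    · · · · · · · · ·
T1:
  2·area = 102  (B↔C swapped to make it positive)
  edge (7, 11)→(6, 2): d=(-1,-9) top-left  bias=+0
  edge (6, 2)→(18, 8): d=(12,6) right/bottom  bias=-1
  edge (18, 8)→(7, 11): d=(-11,3) right/bottom  bias=-1
    (3,1)@(7, 3): e=[8,6,88] → █
    (4,1)@(9, 3): e=[26,-6,82] → ·
    (3,2)@(7, 5): e=[6,30,66] → █
    (4,2)@(9, 5): e=[24,18,60] → █
    (5,2)@(11, 5): e=[42,6,54] → █
    (6,2)@(13, 5): e=[60,-6,48] → ·
    (3,3)@(7, 7): e=[4,54,44] → █
    (6,3)@(13, 7): e=[58,18,26] → █
    (7,3)@(15, 7): e=[76,6,20] → █
    (8,3)@(17, 7): e=[94,-6,14] → ·
    (3,4)@(7, 9): e=[2,78,22] → █
    (7,4)@(15, 9): e=[74,30,-2] → ·
    (3,5)@(7, 11): e=[0,102,0] → ·  [on edge]
  covered (13 px):
    · · · · · · · · ·
    · · · █ · · · · ·
    · · · █ █ █ · · ·
    · · · █ █ █ █ █ ·
    · · · █ █ █ █ · ·
    · · · · · · · · ·
    · · · · · · · · ·
T2:
  2·area = 8  (B↔C swapped to make it positive)
  edge (2, 4)→(2, 2): d=(0,-2) top-left  bias=+0
  edge (2, 2)→(6, 6): d=(4,4) right/bottom  bias=-1
  edge (6, 6)→(2, 4): d=(-4,-2) top-left  bias=+0
    (0,0)@(1, 1): e=[-2,0,10] → ·  [on edge]
    (1,1)@(3, 3): e=[2,0,6] → ·  [on edge]
    (2,2)@(5, 5): e=[6,0,2] → ·  [on edge]
    (3,3)@(7, 7): e=[10,0,-2] → ·  [on edge]
    (4,4)@(9, 9): e=[14,0,-6] → ·  [on edge]
    (5,5)@(11, 11): e=[18,0,-10] → ·  [on edge]
    (6,6)@(13, 13): e=[22,0,-14] → ·  [on edge]
  covered (0 px):
    · · · · · · · · ·
    · · · · · · · · ·
    · · · · · · · · ·
    · · · · · · · · ·
    · · · · · · · · ·
    · · · · · · · · ·
    · · · · · · · · ·
T3:
  2·area = 16  (B↔C swapped to make it positive)
  edge (10, 6)→(6, 10): d=(-4,4) right/bottom  bias=-1
  edge (6, 10)→(6, 6): d=(0,-4) top-left  bias=+0
  edge (6, 6)→(10, 6): d=(4,0) top-left  bias=+0
    (7,0)@(15, 1): e=[0,36,-20] → ·  [on edge]
    (6,1)@(13, 3): e=[0,28,-12] → ·  [on edge]
    (5,2)@(11, 5): e=[0,20,-4] → ·  [on edge]
    (3,3)@(7, 7): e=[8,4,4] → █
    (4,3)@(9, 7): e=[0,12,4] → ·  [on edge]
    (3,4)@(7, 9): e=[0,4,12] → ·  [on edge]
    (2,5)@(5, 11): e=[0,-4,20] → ·  [on edge]
    (1,6)@(3, 13): e=[0,-12,28] → ·  [on edge]
  covered (1 px):
    · · · · · · · · ·
    · · · · · · · · ·
    · · · · · · · · ·
    · · · █ · · · · ·
    · · · · · · · · ·
    · · · · · · · · ·
    · · · · · · · · ·

Answer: [[1,0],[2,0],[3,0],[2,1],[3,1],[4,1],[5,1],[6,1],[7,1],[8,1],[3,2],[4,2],[5,2],[6,2],[7,2],[8,2],[4,3],[5,3],[6,3],[7,3],[5,4],[6,4],[7,4],[6,5],[7,5]]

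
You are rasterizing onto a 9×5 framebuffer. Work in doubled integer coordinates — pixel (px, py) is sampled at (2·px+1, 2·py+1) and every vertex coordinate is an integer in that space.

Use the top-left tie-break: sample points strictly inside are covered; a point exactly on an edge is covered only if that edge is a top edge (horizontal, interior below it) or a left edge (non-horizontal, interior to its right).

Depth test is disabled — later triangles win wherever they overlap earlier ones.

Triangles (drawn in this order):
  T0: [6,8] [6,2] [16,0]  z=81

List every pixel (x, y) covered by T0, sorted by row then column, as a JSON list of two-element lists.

T0:
  2·area = 60
  edge (6, 8)→(6, 2): d=(0,-6) top-left  bias=+0
  edge (6, 2)→(16, 0): d=(10,-2) top-left  bias=+0
  edge (16, 0)→(6, 8): d=(-10,8) right/bottom  bias=-1
    (5,0)@(11, 1): e=[30,0,30] → #  [on edge]
    (6,0)@(13, 1): e=[42,4,14] → #
    (7,0)@(15, 1): e=[54,8,-2] → ·
    (0,1)@(1, 3): e=[-30,0,90] → ·  [on edge]
    (3,1)@(7, 3): e=[6,12,42] → #
    (4,1)@(9, 3): e=[18,16,26] → #
    (6,1)@(13, 3): e=[42,24,-6] → ·
    (3,2)@(7, 5): e=[6,32,22] → #
    (5,2)@(11, 5): e=[30,40,-10] → ·
    (3,3)@(7, 7): e=[6,52,2] → #
    (4,3)@(9, 7): e=[18,56,-14] → ·
    (3,4)@(7, 9): e=[6,72,-18] → ·
  covered (8 px):
    · · · · · # # · ·
    · · · # # # · · ·
    · · · # # · · · ·
    · · · # · · · · ·
    · · · · · · · · ·

Final: [[5,0],[6,0],[3,1],[4,1],[5,1],[3,2],[4,2],[3,3]]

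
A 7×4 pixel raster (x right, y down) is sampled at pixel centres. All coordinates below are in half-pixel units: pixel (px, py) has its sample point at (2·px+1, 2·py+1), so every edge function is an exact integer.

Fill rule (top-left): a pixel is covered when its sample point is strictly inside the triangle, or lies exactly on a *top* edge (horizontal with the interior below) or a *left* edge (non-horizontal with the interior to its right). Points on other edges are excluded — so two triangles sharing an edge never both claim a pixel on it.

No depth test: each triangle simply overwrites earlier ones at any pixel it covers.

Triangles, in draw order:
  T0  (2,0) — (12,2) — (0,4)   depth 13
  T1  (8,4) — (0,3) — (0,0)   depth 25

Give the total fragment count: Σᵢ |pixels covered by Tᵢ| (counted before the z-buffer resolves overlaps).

T0:
  2·area = 44
  edge (2, 0)→(12, 2): d=(10,2) right/bottom  bias=-1
  edge (12, 2)→(0, 4): d=(-12,2) right/bottom  bias=-1
  edge (0, 4)→(2, 0): d=(2,-4) top-left  bias=+0
    (1,0)@(3, 1): e=[8,30,6] → #
    (2,0)@(5, 1): e=[4,26,14] → #
    (3,0)@(7, 1): e=[0,22,22] → ·  [on edge]
    (0,1)@(1, 3): e=[32,10,2] → #
    (3,1)@(7, 3): e=[20,-2,26] → ·
    (0,2)@(1, 5): e=[52,-14,6] → ·
    (1,2)@(3, 5): e=[48,-18,14] → ·
    (2,2)@(5, 5): e=[44,-22,22] → ·
  covered (5 px):
    · # # · · · ·
    # # # · · · ·
    · · · · · · ·
    · · · · · · ·
T1:
  2·area = 24
  edge (8, 4)→(0, 3): d=(-8,-1) top-left  bias=+0
  edge (0, 3)→(0, 0): d=(0,-3) top-left  bias=+0
  edge (0, 0)→(8, 4): d=(8,4) right/bottom  bias=-1
    (0,0)@(1, 1): e=[17,3,4] → #
    (1,0)@(3, 1): e=[19,9,-4] → ·
    (0,1)@(1, 3): e=[1,3,20] → #
    (1,1)@(3, 3): e=[3,9,12] → #
    (2,1)@(5, 3): e=[5,15,4] → #
    (3,1)@(7, 3): e=[7,21,-4] → ·
    (0,2)@(1, 5): e=[-15,3,36] → ·
    (1,2)@(3, 5): e=[-13,9,28] → ·
    (2,2)@(5, 5): e=[-11,15,20] → ·
  covered (4 px):
    # · · · · · ·
    # # # · · · ·
    · · · · · · ·
    · · · · · · ·

Result: 9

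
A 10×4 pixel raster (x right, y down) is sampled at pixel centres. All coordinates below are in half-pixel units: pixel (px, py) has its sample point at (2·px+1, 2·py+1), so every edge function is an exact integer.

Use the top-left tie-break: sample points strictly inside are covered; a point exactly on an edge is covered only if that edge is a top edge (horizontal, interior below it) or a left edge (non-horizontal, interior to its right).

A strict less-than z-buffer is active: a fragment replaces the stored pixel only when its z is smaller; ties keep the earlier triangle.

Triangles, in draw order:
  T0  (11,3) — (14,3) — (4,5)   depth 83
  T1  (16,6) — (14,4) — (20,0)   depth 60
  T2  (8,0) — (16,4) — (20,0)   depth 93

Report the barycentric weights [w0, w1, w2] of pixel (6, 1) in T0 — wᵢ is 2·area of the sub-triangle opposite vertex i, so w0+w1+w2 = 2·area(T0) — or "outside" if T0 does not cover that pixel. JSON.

T0:
  2·area = 6
  edge (11, 3)→(14, 3): d=(3,0) top-left  bias=+0
  edge (14, 3)→(4, 5): d=(-10,2) right/bottom  bias=-1
  edge (4, 5)→(11, 3): d=(7,-2) top-left  bias=+0
    (0,1)@(1, 3): e=[0,26,-20] → ·  [on edge]
    (1,1)@(3, 3): e=[0,22,-16] → ·  [on edge]
    (2,1)@(5, 3): e=[0,18,-12] → ·  [on edge]
    (3,1)@(7, 3): e=[0,14,-8] → ·  [on edge]
    (4,1)@(9, 3): e=[0,10,-4] → ·  [on edge]
    (5,1)@(11, 3): e=[0,6,0] → █  [on edge]
    (6,1)@(13, 3): e=[0,2,4] → █  [on edge]
    (7,1)@(15, 3): e=[0,-2,8] → ·  [on edge]
    (8,1)@(17, 3): e=[0,-6,12] → ·  [on edge]
    (9,1)@(19, 3): e=[0,-10,16] → ·  [on edge]
    (5,2)@(11, 5): e=[6,-14,14] → ·
    (6,2)@(13, 5): e=[6,-18,18] → ·
  covered (2 px):
    · · · · · · · · · ·
    · · · · · █ █ · · ·
    · · · · · · · · · ·
    · · · · · · · · · ·
T1:
  2·area = 20
  edge (16, 6)→(14, 4): d=(-2,-2) top-left  bias=+0
  edge (14, 4)→(20, 0): d=(6,-4) top-left  bias=+0
  edge (20, 0)→(16, 6): d=(-4,6) right/bottom  bias=-1
    (5,0)@(11, 1): e=[0,-30,50] → ·  [on edge]
    (9,0)@(19, 1): e=[16,2,2] → █
    (6,1)@(13, 3): e=[0,-10,30] → ·  [on edge]
    (8,1)@(17, 3): e=[8,6,6] → █
    (9,1)@(19, 3): e=[12,14,-6] → ·
    (7,2)@(15, 5): e=[0,10,10] → █  [on edge]
    (8,2)@(17, 5): e=[4,18,-2] → ·
    (7,3)@(15, 7): e=[-4,22,2] → ·
    (8,3)@(17, 7): e=[0,30,-10] → ·  [on edge]
  covered (3 px):
    · · · · · · · · · █
    · · · · · · · · █ ·
    · · · · · · · █ · ·
    · · · · · · · · · ·
T2:
  2·area = 48  (B↔C swapped to make it positive)
  edge (8, 0)→(20, 0): d=(12,0) top-left  bias=+0
  edge (20, 0)→(16, 4): d=(-4,4) right/bottom  bias=-1
  edge (16, 4)→(8, 0): d=(-8,-4) top-left  bias=+0
    (5,0)@(11, 1): e=[12,32,4] → █
    (6,0)@(13, 1): e=[12,24,12] → █
    (7,0)@(15, 1): e=[12,16,20] → █
    (8,0)@(17, 1): e=[12,8,28] → █
    (9,0)@(19, 1): e=[12,0,36] → ·  [on edge]
    (5,1)@(11, 3): e=[36,24,-12] → ·
    (6,1)@(13, 3): e=[36,16,-4] → ·
    (7,1)@(15, 3): e=[36,8,4] → █
    (8,1)@(17, 3): e=[36,0,12] → ·  [on edge]
    (7,2)@(15, 5): e=[60,0,-12] → ·  [on edge]
    (6,3)@(13, 7): e=[84,0,-36] → ·  [on edge]
  covered (5 px):
    · · · · · █ █ █ █ ·
    · · · · · · · █ · ·
    · · · · · · · · · ·
    · · · · · · · · · ·

Final: [2,4,0]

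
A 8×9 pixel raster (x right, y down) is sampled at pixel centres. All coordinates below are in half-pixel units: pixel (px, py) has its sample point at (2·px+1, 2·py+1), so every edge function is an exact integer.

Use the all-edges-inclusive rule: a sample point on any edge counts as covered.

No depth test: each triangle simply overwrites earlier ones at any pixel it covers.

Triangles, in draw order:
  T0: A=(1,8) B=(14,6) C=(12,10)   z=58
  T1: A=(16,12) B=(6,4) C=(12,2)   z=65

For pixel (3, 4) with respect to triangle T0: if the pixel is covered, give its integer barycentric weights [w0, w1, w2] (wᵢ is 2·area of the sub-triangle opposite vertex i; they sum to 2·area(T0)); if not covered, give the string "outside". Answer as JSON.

T0:
  2·area = 48
  edge (1, 8)→(14, 6): d=(13,-2) inclusive
  edge (14, 6)→(12, 10): d=(-2,4) inclusive
  edge (12, 10)→(1, 8): d=(-11,-2) inclusive
    (4,3)@(9, 7): e=[3,18,27] → X
    (5,3)@(11, 7): e=[7,10,31] → X
    (6,3)@(13, 7): e=[11,2,35] → X
    (7,3)@(15, 7): e=[15,-6,39] → .
    (3,4)@(7, 9): e=[25,22,1] → X
    (6,4)@(13, 9): e=[37,-2,13] → .
    (3,5)@(7, 11): e=[51,18,-21] → .
    (4,5)@(9, 11): e=[55,10,-17] → .
    (5,5)@(11, 11): e=[59,2,-13] → .
  covered (6 px):
    . . . . . . . .
    . . . . . . . .
    . . . . . . . .
    . . . . X X X .
    . . . X X X . .
    . . . . . . . .
    . . . . . . . .
    . . . . . . . .
    . . . . . . . .
T1:
  2·area = 68
  edge (16, 12)→(6, 4): d=(-10,-8) inclusive
  edge (6, 4)→(12, 2): d=(6,-2) inclusive
  edge (12, 2)→(16, 12): d=(4,10) inclusive
    (7,0)@(15, 1): e=[102,0,-34] → .  [on edge]
    (4,1)@(9, 3): e=[34,0,34] → X  [on edge]
    (5,1)@(11, 3): e=[50,4,14] → X
    (6,1)@(13, 3): e=[66,8,-6] → .
    (1,2)@(3, 5): e=[-34,0,102] → .  [on edge]
    (4,2)@(9, 5): e=[14,12,42] → X
    (6,2)@(13, 5): e=[46,20,2] → X
    (7,2)@(15, 5): e=[62,24,-18] → .
    (4,3)@(9, 7): e=[-6,24,50] → .
    (5,3)@(11, 7): e=[10,28,30] → X
    (7,3)@(15, 7): e=[42,36,-10] → .
    (5,4)@(11, 9): e=[-10,40,38] → .
  covered (9 px):
    . . . . . . . .
    . . . . X X . .
    . . . . X X X .
    . . . . . X X .
    . . . . . . X .
    . . . . . . . X
    . . . . . . . .
    . . . . . . . .
    . . . . . . . .

Answer: [22,1,25]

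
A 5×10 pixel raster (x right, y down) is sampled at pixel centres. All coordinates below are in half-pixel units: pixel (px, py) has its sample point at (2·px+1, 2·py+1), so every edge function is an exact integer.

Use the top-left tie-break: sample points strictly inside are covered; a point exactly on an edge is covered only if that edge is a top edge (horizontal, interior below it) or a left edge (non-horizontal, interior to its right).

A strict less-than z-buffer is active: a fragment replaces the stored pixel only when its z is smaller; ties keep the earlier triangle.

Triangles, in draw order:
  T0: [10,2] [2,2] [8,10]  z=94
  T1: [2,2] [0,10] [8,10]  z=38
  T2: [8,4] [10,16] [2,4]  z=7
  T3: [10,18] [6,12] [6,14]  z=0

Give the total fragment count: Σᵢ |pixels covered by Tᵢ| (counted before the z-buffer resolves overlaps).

T0:
  2·area = 64  (B↔C swapped to make it positive)
  edge (10, 2)→(8, 10): d=(-2,8) right/bottom  bias=-1
  edge (8, 10)→(2, 2): d=(-6,-8) top-left  bias=+0
  edge (2, 2)→(10, 2): d=(8,0) top-left  bias=+0
    (1,1)@(3, 3): e=[54,2,8] → #
    (2,1)@(5, 3): e=[38,18,8] → #
    (3,1)@(7, 3): e=[22,34,8] → #
    (4,1)@(9, 3): e=[6,50,8] → #
    (1,2)@(3, 5): e=[50,-10,24] → ·
    (2,2)@(5, 5): e=[34,6,24] → #
    (2,3)@(5, 7): e=[30,-6,40] → ·
    (3,3)@(7, 7): e=[14,10,40] → #
    (4,3)@(9, 7): e=[-2,26,40] → ·
    (3,4)@(7, 9): e=[10,-2,56] → ·
  covered (8 px):
    · · · · ·
    · # # # #
    · · # # #
    · · · # ·
    · · · · ·
    · · · · ·
    · · · · ·
    · · · · ·
    · · · · ·
    · · · · ·
T1:
  2·area = 64  (B↔C swapped to make it positive)
  edge (2, 2)→(8, 10): d=(6,8) right/bottom  bias=-1
  edge (8, 10)→(0, 10): d=(-8,0) right/bottom  bias=-1
  edge (0, 10)→(2, 2): d=(2,-8) top-left  bias=+0
    (1,2)@(3, 5): e=[10,40,14] → #
    (2,2)@(5, 5): e=[-6,40,30] → ·
    (0,3)@(1, 7): e=[38,24,2] → #
    (2,3)@(5, 7): e=[6,24,34] → #
    (3,3)@(7, 7): e=[-10,24,50] → ·
    (0,4)@(1, 9): e=[50,8,6] → #
    (3,4)@(7, 9): e=[2,8,54] → #
    (4,4)@(9, 9): e=[-14,8,70] → ·
    (0,5)@(1, 11): e=[62,-8,10] → ·
    (1,5)@(3, 11): e=[46,-8,26] → ·
    (2,5)@(5, 11): e=[30,-8,42] → ·
    (3,5)@(7, 11): e=[14,-8,58] → ·
  covered (8 px):
    · · · · ·
    · · · · ·
    · # · · ·
    # # # · ·
    # # # # ·
    · · · · ·
    · · · · ·
    · · · · ·
    · · · · ·
    · · · · ·
T2:
  2·area = 72
  edge (8, 4)→(10, 16): d=(2,12) right/bottom  bias=-1
  edge (10, 16)→(2, 4): d=(-8,-12) top-left  bias=+0
  edge (2, 4)→(8, 4): d=(6,0) top-left  bias=+0
    (1,2)@(3, 5): e=[62,4,6] → #
    (2,2)@(5, 5): e=[38,28,6] → #
    (3,2)@(7, 5): e=[14,52,6] → #
    (4,2)@(9, 5): e=[-10,76,6] → ·
    (1,3)@(3, 7): e=[66,-12,18] → ·
    (2,3)@(5, 7): e=[42,12,18] → #
    (4,3)@(9, 7): e=[-6,60,18] → ·
    (2,4)@(5, 9): e=[46,-4,30] → ·
    (3,4)@(7, 9): e=[22,20,30] → #
    (4,4)@(9, 9): e=[-2,44,30] → ·
    (3,5)@(7, 11): e=[26,4,42] → #
    (4,5)@(9, 11): e=[2,28,42] → #
  covered (9 px):
    · · · · ·
    · · · · ·
    · # # # ·
    · · # # ·
    · · · # ·
    · · · # #
    · · · · #
    · · · · ·
    · · · · ·
    · · · · ·
T3:
  2·area = 8  (B↔C swapped to make it positive)
  edge (10, 18)→(6, 14): d=(-4,-4) top-left  bias=+0
  edge (6, 14)→(6, 12): d=(0,-2) top-left  bias=+0
  edge (6, 12)→(10, 18): d=(4,6) right/bottom  bias=-1
    (0,4)@(1, 9): e=[0,-10,18] → ·  [on edge]
    (1,5)@(3, 11): e=[0,-6,14] → ·  [on edge]
    (2,6)@(5, 13): e=[0,-2,10] → ·  [on edge]
    (3,7)@(7, 15): e=[0,2,6] → #  [on edge]
    (4,7)@(9, 15): e=[8,6,-6] → ·
    (3,8)@(7, 17): e=[-8,2,14] → ·
    (4,8)@(9, 17): e=[0,6,2] → #  [on edge]
    (4,9)@(9, 19): e=[-8,6,10] → ·
  covered (2 px):
    · · · · ·
    · · · · ·
    · · · · ·
    · · · · ·
    · · · · ·
    · · · · ·
    · · · · ·
    · · · # ·
    · · · · #
    · · · · ·

Answer: 27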